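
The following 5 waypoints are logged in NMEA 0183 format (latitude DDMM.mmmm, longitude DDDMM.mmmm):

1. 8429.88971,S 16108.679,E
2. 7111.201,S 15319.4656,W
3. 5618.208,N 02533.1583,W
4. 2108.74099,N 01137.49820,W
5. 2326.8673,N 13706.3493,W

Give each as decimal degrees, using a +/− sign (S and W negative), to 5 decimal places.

Point 1:
  Latitude: split at 2 digits → 84° and 29.88971′; 84 + 29.88971/60 = 84.498162
  S ⇒ negate
  Longitude: degrees = first 3 digits = 161, minutes = 8.679; 161 + 8.679/60 = 161.144650
  E ⇒ keep positive
Point 2:
  Latitude: degrees = first 2 digits = 71, minutes = 11.201; 71 + 11.201/60 = 71.186683
  S ⇒ negate
  λ: degrees = first 3 digits = 153, minutes = 19.4656; 153 + 19.4656/60 = 153.324427
  hemisphere W, so the sign is −
Point 3:
  Latitude: degrees = first 2 digits = 56, minutes = 18.208; 56 + 18.208/60 = 56.303467
  N → positive
  λ: split at 3 digits → 025° and 33.1583′; 25 + 33.1583/60 = 25.552638
  W ⇒ negate
Point 4:
  Lat: split at 2 digits → 21° and 8.74099′; 21 + 8.74099/60 = 21.145683
  N → positive
  Lon: degrees = first 3 digits = 11, minutes = 37.4982; 11 + 37.4982/60 = 11.624970
  W ⇒ negate
Point 5:
  Latitude: split at 2 digits → 23° and 26.8673′; 23 + 26.8673/60 = 23.447788
  N → positive
  Lon: split at 3 digits → 137° and 6.3493′; 137 + 6.3493/60 = 137.105822
  W → negative

1. -84.49816, 161.14465
2. -71.18668, -153.32443
3. 56.30347, -25.55264
4. 21.14568, -11.62497
5. 23.44779, -137.10582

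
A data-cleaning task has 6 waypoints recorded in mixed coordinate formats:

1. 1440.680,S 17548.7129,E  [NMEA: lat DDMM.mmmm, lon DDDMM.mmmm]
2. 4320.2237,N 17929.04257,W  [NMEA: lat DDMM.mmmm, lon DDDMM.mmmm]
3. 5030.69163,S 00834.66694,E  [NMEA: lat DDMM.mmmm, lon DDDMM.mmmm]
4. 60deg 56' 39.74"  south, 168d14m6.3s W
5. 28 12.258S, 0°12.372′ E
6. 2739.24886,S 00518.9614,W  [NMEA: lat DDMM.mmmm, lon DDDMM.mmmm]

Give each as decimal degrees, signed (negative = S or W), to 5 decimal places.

Point 1:
  Lat: degrees = first 2 digits = 14, minutes = 40.68; 14 + 40.68/60 = 14.678000
  hemisphere S, so the sign is −
  λ: split at 3 digits → 175° and 48.7129′; 175 + 48.7129/60 = 175.811882
  E → positive
Point 2:
  Lat: degrees = first 2 digits = 43, minutes = 20.2237; 43 + 20.2237/60 = 43.337062
  N → positive
  Lon: degrees = first 3 digits = 179, minutes = 29.04257; 179 + 29.04257/60 = 179.484043
  W → negative
Point 3:
  Lat: degrees = first 2 digits = 50, minutes = 30.69163; 50 + 30.69163/60 = 50.511527
  S ⇒ negate
  Lon: degrees = first 3 digits = 8, minutes = 34.66694; 8 + 34.66694/60 = 8.577782
  E → positive
Point 4:
  φ: 60° + 56/60 + 39.74/3600 = 60 + 0.933333 + 0.011039 = 60.944372
  S ⇒ negate
  λ: 14′ + 6.3″ = 14.10500′; 168 + 14.10500/60 = 168.235083
  W ⇒ negate
Point 5:
  Latitude: 28 + 12.258/60 = 28.204300
  hemisphere S, so the sign is −
  Lon: 12.372′ = 0.206200°; total 0.206200
  E → positive
Point 6:
  φ: split at 2 digits → 27° and 39.24886′; 27 + 39.24886/60 = 27.654148
  S ⇒ negate
  λ: degrees = first 3 digits = 5, minutes = 18.9614; 5 + 18.9614/60 = 5.316023
  W ⇒ negate

1. -14.67800, 175.81188
2. 43.33706, -179.48404
3. -50.51153, 8.57778
4. -60.94437, -168.23508
5. -28.20430, 0.20620
6. -27.65415, -5.31602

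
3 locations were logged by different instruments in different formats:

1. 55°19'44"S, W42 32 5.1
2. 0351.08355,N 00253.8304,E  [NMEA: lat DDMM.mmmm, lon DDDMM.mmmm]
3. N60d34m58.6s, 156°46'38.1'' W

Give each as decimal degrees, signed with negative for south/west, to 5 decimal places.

Point 1:
  Latitude: 55° + 19/60 + 44/3600 = 55 + 0.316667 + 0.012222 = 55.328889
  S → negative
  Longitude: 42° + 32/60 + 5.1/3600 = 42 + 0.533333 + 0.001417 = 42.534750
  hemisphere W, so the sign is −
Point 2:
  φ: degrees = first 2 digits = 3, minutes = 51.08355; 3 + 51.08355/60 = 3.851393
  N → positive
  λ: split at 3 digits → 002° and 53.8304′; 2 + 53.8304/60 = 2.897173
  E → positive
Point 3:
  Lat: 60 + 34/60 + 58.6/3600 = 60.582944
  N ⇒ keep positive
  λ: 156 + 46/60 + 38.1/3600 = 156.777250
  hemisphere W, so the sign is −

1. -55.32889, -42.53475
2. 3.85139, 2.89717
3. 60.58294, -156.77725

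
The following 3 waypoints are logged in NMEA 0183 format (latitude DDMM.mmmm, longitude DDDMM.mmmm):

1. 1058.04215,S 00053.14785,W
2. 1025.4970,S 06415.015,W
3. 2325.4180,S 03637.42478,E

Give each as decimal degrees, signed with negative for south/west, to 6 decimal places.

1. -10.967369, -0.885798
2. -10.424950, -64.250250
3. -23.423633, 36.623746

Point 1:
  φ: degrees = first 2 digits = 10, minutes = 58.04215; 10 + 58.04215/60 = 10.9673692
  S ⇒ negate
  λ: degrees = first 3 digits = 0, minutes = 53.14785; 0 + 53.14785/60 = 0.8857975
  hemisphere W, so the sign is −
Point 2:
  Latitude: split at 2 digits → 10° and 25.497′; 10 + 25.497/60 = 10.4249500
  hemisphere S, so the sign is −
  λ: split at 3 digits → 064° and 15.015′; 64 + 15.015/60 = 64.2502500
  W ⇒ negate
Point 3:
  Lat: split at 2 digits → 23° and 25.418′; 23 + 25.418/60 = 23.4236333
  S → negative
  λ: split at 3 digits → 036° and 37.42478′; 36 + 37.42478/60 = 36.6237463
  E ⇒ keep positive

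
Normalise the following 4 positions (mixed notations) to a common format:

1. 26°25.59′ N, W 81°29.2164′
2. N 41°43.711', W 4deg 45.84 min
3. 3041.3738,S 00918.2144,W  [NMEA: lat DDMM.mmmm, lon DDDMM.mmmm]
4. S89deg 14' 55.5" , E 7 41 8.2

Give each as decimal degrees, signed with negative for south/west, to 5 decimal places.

1. 26.42650, -81.48694
2. 41.72852, -4.76400
3. -30.68956, -9.30357
4. -89.24875, 7.68561

Point 1:
  Lat: 25.59′ = 0.426500°; total 26.426500
  N → positive
  Lon: 81 + 29.2164/60 = 81.486940
  W ⇒ negate
Point 2:
  φ: 43.711′ = 0.728517°; total 41.728517
  N → positive
  Longitude: 4 + 45.84/60 = 4.764000
  hemisphere W, so the sign is −
Point 3:
  Lat: split at 2 digits → 30° and 41.3738′; 30 + 41.3738/60 = 30.689563
  S ⇒ negate
  λ: degrees = first 3 digits = 9, minutes = 18.2144; 9 + 18.2144/60 = 9.303573
  W → negative
Point 4:
  φ: 89° + 14/60 + 55.5/3600 = 89 + 0.233333 + 0.015417 = 89.248750
  S ⇒ negate
  Longitude: 7 + 41/60 + 8.2/3600 = 7.685611
  E ⇒ keep positive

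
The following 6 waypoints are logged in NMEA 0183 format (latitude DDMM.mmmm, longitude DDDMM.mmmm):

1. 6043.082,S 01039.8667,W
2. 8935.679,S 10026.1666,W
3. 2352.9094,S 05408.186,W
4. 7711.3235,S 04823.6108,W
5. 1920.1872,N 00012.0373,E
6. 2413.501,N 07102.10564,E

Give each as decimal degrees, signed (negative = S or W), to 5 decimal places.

1. -60.71803, -10.66445
2. -89.59465, -100.43611
3. -23.88182, -54.13643
4. -77.18873, -48.39351
5. 19.33645, 0.20062
6. 24.22502, 71.03509

Point 1:
  Latitude: degrees = first 2 digits = 60, minutes = 43.082; 60 + 43.082/60 = 60.718033
  S → negative
  Lon: degrees = first 3 digits = 10, minutes = 39.8667; 10 + 39.8667/60 = 10.664445
  W ⇒ negate
Point 2:
  Lat: split at 2 digits → 89° and 35.679′; 89 + 35.679/60 = 89.594650
  S ⇒ negate
  Lon: split at 3 digits → 100° and 26.1666′; 100 + 26.1666/60 = 100.436110
  W ⇒ negate
Point 3:
  Lat: split at 2 digits → 23° and 52.9094′; 23 + 52.9094/60 = 23.881823
  hemisphere S, so the sign is −
  Longitude: degrees = first 3 digits = 54, minutes = 8.186; 54 + 8.186/60 = 54.136433
  hemisphere W, so the sign is −
Point 4:
  Lat: degrees = first 2 digits = 77, minutes = 11.3235; 77 + 11.3235/60 = 77.188725
  S ⇒ negate
  Lon: split at 3 digits → 048° and 23.6108′; 48 + 23.6108/60 = 48.393513
  W → negative
Point 5:
  φ: degrees = first 2 digits = 19, minutes = 20.1872; 19 + 20.1872/60 = 19.336453
  N ⇒ keep positive
  Lon: degrees = first 3 digits = 0, minutes = 12.0373; 0 + 12.0373/60 = 0.200622
  E ⇒ keep positive
Point 6:
  Lat: degrees = first 2 digits = 24, minutes = 13.501; 24 + 13.501/60 = 24.225017
  N ⇒ keep positive
  λ: split at 3 digits → 071° and 2.10564′; 71 + 2.10564/60 = 71.035094
  E → positive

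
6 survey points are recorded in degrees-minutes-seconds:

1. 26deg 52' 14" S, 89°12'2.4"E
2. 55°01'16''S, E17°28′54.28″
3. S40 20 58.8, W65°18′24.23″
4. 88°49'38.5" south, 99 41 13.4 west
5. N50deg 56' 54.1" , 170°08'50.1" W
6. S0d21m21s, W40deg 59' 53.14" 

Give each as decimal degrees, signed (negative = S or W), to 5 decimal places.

1. -26.87056, 89.20067
2. -55.02111, 17.48174
3. -40.34967, -65.30673
4. -88.82736, -99.68706
5. 50.94836, -170.14725
6. -0.35583, -40.99809

Point 1:
  Lat: 26 + 52/60 + 14/3600 = 26.870556
  hemisphere S, so the sign is −
  Longitude: 89° + 12/60 + 2.4/3600 = 89 + 0.200000 + 0.000667 = 89.200667
  E → positive
Point 2:
  Latitude: 55 + 1/60 + 16/3600 = 55.021111
  S ⇒ negate
  Lon: 17° + 28/60 + 54.28/3600 = 17 + 0.466667 + 0.015078 = 17.481744
  E ⇒ keep positive
Point 3:
  Lat: 40 + 20/60 + 58.8/3600 = 40.349667
  hemisphere S, so the sign is −
  Longitude: 18′ + 24.23″ = 18.40383′; 65 + 18.40383/60 = 65.306731
  W → negative
Point 4:
  φ: 49′ + 38.5″ = 49.64167′; 88 + 49.64167/60 = 88.827361
  hemisphere S, so the sign is −
  λ: 99° + 41/60 + 13.4/3600 = 99 + 0.683333 + 0.003722 = 99.687056
  W ⇒ negate
Point 5:
  φ: 56′ + 54.1″ = 56.90167′; 50 + 56.90167/60 = 50.948361
  N → positive
  Lon: 8′ + 50.1″ = 8.83500′; 170 + 8.83500/60 = 170.147250
  W → negative
Point 6:
  Latitude: 0 + 21/60 + 21/3600 = 0.355833
  S → negative
  Longitude: 59′ + 53.14″ = 59.88567′; 40 + 59.88567/60 = 40.998094
  W → negative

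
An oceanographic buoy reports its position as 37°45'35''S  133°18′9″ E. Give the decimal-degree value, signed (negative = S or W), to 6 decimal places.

Lat: 37° + 45/60 + 35/3600 = 37 + 0.750000 + 0.009722 = 37.7597222
S → negative
λ: 133° + 18/60 + 9/3600 = 133 + 0.300000 + 0.002500 = 133.3025000
E ⇒ keep positive

-37.759722, 133.302500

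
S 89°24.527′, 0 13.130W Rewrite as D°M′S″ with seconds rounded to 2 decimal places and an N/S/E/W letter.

89°24′31.62″ S, 0°13′7.80″ W

Latitude: fractional minutes 0.52700 × 60 = 31.6200″
Longitude: 13.13000′ → 13′ and 0.13000 × 60 = 7.8000″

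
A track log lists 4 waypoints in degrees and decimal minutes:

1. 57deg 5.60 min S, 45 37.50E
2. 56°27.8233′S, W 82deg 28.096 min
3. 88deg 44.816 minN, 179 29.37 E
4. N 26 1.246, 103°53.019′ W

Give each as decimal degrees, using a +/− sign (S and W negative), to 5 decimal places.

Point 1:
  φ: 5.6′ = 0.093333°; total 57.093333
  hemisphere S, so the sign is −
  Longitude: 45 + 37.5/60 = 45.625000
  E ⇒ keep positive
Point 2:
  φ: 27.8233′ = 0.463722°; total 56.463722
  S → negative
  Lon: 28.096′ = 0.468267°; total 82.468267
  W ⇒ negate
Point 3:
  Lat: 88 + 44.816/60 = 88.746933
  N ⇒ keep positive
  λ: 179 + 29.37/60 = 179.489500
  E ⇒ keep positive
Point 4:
  Lat: 26 + 1.246/60 = 26.020767
  N → positive
  Longitude: 103 + 53.019/60 = 103.883650
  hemisphere W, so the sign is −

1. -57.09333, 45.62500
2. -56.46372, -82.46827
3. 88.74693, 179.48950
4. 26.02077, -103.88365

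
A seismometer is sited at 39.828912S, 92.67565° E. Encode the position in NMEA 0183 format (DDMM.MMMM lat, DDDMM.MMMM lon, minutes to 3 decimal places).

3949.735,S / 09240.539,E

Latitude: fractional part 0.828912 → 49.73472 minutes
Longitude: fractional part 0.675650 → 40.53900 minutes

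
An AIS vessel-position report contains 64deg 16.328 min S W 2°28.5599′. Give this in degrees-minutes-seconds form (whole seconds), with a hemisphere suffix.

64°16′20″ S, 2°28′34″ W

Lat: 16.32800′ → 16′ and 0.32800 × 60 = 19.68″
λ: fractional minutes 0.55990 × 60 = 33.59″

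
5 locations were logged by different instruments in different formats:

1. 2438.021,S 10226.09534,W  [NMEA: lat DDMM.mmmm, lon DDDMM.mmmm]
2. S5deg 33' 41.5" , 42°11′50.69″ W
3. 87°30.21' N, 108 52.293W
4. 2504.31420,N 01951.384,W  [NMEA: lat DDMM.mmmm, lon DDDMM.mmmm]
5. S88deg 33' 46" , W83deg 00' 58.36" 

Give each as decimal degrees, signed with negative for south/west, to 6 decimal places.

Point 1:
  Lat: degrees = first 2 digits = 24, minutes = 38.021; 24 + 38.021/60 = 24.6336833
  S → negative
  Longitude: split at 3 digits → 102° and 26.09534′; 102 + 26.09534/60 = 102.4349223
  W ⇒ negate
Point 2:
  Latitude: 33′ + 41.5″ = 33.69167′; 5 + 33.69167/60 = 5.5615278
  hemisphere S, so the sign is −
  Longitude: 11′ + 50.69″ = 11.84483′; 42 + 11.84483/60 = 42.1974139
  W ⇒ negate
Point 3:
  φ: 87 + 30.21/60 = 87.5035000
  N ⇒ keep positive
  λ: 52.293′ = 0.871550°; total 108.8715500
  W ⇒ negate
Point 4:
  φ: degrees = first 2 digits = 25, minutes = 4.3142; 25 + 4.3142/60 = 25.0719033
  N → positive
  λ: split at 3 digits → 019° and 51.384′; 19 + 51.384/60 = 19.8564000
  W → negative
Point 5:
  φ: 88 + 33/60 + 46/3600 = 88.5627778
  hemisphere S, so the sign is −
  Longitude: 83° + 0/60 + 58.36/3600 = 83 + 0.000000 + 0.016211 = 83.0162111
  hemisphere W, so the sign is −

1. -24.633683, -102.434922
2. -5.561528, -42.197414
3. 87.503500, -108.871550
4. 25.071903, -19.856400
5. -88.562778, -83.016211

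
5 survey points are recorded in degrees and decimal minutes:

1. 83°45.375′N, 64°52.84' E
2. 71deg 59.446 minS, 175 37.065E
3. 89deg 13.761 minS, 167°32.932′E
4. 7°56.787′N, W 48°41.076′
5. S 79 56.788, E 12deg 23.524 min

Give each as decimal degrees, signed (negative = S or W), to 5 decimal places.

Point 1:
  φ: 45.375′ = 0.756250°; total 83.756250
  N ⇒ keep positive
  Longitude: 64 + 52.84/60 = 64.880667
  E → positive
Point 2:
  φ: 59.446′ = 0.990767°; total 71.990767
  hemisphere S, so the sign is −
  Longitude: 37.065′ = 0.617750°; total 175.617750
  E → positive
Point 3:
  φ: 13.761′ = 0.229350°; total 89.229350
  S → negative
  Lon: 32.932′ = 0.548867°; total 167.548867
  E → positive
Point 4:
  Lat: 7 + 56.787/60 = 7.946450
  N ⇒ keep positive
  Lon: 48 + 41.076/60 = 48.684600
  hemisphere W, so the sign is −
Point 5:
  Latitude: 79 + 56.788/60 = 79.946467
  S → negative
  Longitude: 12 + 23.524/60 = 12.392067
  E ⇒ keep positive

1. 83.75625, 64.88067
2. -71.99077, 175.61775
3. -89.22935, 167.54887
4. 7.94645, -48.68460
5. -79.94647, 12.39207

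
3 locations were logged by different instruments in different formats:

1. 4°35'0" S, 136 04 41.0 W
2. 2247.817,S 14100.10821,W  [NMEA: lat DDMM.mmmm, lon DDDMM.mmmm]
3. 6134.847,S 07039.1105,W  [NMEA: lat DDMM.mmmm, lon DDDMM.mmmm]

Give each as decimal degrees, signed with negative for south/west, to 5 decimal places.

Point 1:
  φ: 35′ + 0″ = 35.00000′; 4 + 35.00000/60 = 4.583333
  hemisphere S, so the sign is −
  λ: 136° + 4/60 + 41/3600 = 136 + 0.066667 + 0.011389 = 136.078056
  W ⇒ negate
Point 2:
  φ: split at 2 digits → 22° and 47.817′; 22 + 47.817/60 = 22.796950
  hemisphere S, so the sign is −
  λ: degrees = first 3 digits = 141, minutes = 0.10821; 141 + 0.10821/60 = 141.001804
  W → negative
Point 3:
  Latitude: degrees = first 2 digits = 61, minutes = 34.847; 61 + 34.847/60 = 61.580783
  hemisphere S, so the sign is −
  λ: degrees = first 3 digits = 70, minutes = 39.1105; 70 + 39.1105/60 = 70.651842
  hemisphere W, so the sign is −

1. -4.58333, -136.07806
2. -22.79695, -141.00180
3. -61.58078, -70.65184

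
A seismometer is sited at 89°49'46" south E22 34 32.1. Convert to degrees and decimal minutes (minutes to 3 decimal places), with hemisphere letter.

Lat: 49 + 46/60 = 49.76667′
λ: 34 + 32.1/60 = 34.53500′

89° 49.767′ S, 22° 34.535′ E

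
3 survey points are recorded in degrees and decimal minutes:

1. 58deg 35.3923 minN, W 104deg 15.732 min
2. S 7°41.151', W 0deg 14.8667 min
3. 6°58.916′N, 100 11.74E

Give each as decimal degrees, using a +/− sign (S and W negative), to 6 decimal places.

1. 58.589872, -104.262200
2. -7.685850, -0.247778
3. 6.981933, 100.195667

Point 1:
  φ: 58 + 35.3923/60 = 58.5898717
  N ⇒ keep positive
  λ: 15.732′ = 0.262200°; total 104.2622000
  W → negative
Point 2:
  φ: 41.151′ = 0.685850°; total 7.6858500
  S ⇒ negate
  Lon: 0 + 14.8667/60 = 0.2477783
  W ⇒ negate
Point 3:
  Latitude: 58.916′ = 0.981933°; total 6.9819333
  N → positive
  Lon: 100 + 11.74/60 = 100.1956667
  E → positive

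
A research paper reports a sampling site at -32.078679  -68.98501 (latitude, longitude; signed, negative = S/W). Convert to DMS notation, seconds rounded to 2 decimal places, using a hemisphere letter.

32°04′43.24″ S, 68°59′6.04″ W

Latitude is negative → S; |value| = 32.078679
φ: whole degrees 32; 4.72074′ → 4′ and 43.2444″
Longitude is negative → W; |value| = 68.985010
Longitude: whole degrees 68; 59.10060′ → 59′ and 6.0360″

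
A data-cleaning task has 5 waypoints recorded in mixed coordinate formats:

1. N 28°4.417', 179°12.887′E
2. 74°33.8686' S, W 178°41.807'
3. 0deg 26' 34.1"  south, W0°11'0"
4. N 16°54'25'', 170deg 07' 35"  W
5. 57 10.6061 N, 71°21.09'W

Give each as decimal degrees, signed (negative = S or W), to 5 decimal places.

1. 28.07362, 179.21478
2. -74.56448, -178.69678
3. -0.44281, -0.18333
4. 16.90694, -170.12639
5. 57.17677, -71.35150

Point 1:
  Latitude: 28 + 4.417/60 = 28.073617
  N ⇒ keep positive
  Lon: 179 + 12.887/60 = 179.214783
  E → positive
Point 2:
  Latitude: 33.8686′ = 0.564477°; total 74.564477
  S → negative
  λ: 41.807′ = 0.696783°; total 178.696783
  W → negative
Point 3:
  Lat: 26′ + 34.1″ = 26.56833′; 0 + 26.56833/60 = 0.442806
  S ⇒ negate
  Lon: 0° + 11/60 + 0/3600 = 0 + 0.183333 + 0.000000 = 0.183333
  hemisphere W, so the sign is −
Point 4:
  Lat: 16 + 54/60 + 25/3600 = 16.906944
  N → positive
  Longitude: 170 + 7/60 + 35/3600 = 170.126389
  W ⇒ negate
Point 5:
  φ: 57 + 10.6061/60 = 57.176768
  N ⇒ keep positive
  λ: 71 + 21.09/60 = 71.351500
  hemisphere W, so the sign is −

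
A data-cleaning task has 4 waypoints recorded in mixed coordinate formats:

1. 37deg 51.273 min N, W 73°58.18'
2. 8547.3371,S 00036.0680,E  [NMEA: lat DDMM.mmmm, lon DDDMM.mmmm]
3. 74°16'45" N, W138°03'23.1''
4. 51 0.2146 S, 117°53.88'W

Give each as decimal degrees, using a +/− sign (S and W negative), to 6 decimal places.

1. 37.854550, -73.969667
2. -85.788952, 0.601133
3. 74.279167, -138.056417
4. -51.003577, -117.898000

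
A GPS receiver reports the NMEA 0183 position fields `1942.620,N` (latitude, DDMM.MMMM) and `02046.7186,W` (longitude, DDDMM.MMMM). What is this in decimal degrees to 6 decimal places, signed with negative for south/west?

Lat: split at 2 digits → 19° and 42.62′; 19 + 42.62/60 = 19.7103333
N → positive
Lon: degrees = first 3 digits = 20, minutes = 46.7186; 20 + 46.7186/60 = 20.7786433
hemisphere W, so the sign is −

19.710333, -20.778643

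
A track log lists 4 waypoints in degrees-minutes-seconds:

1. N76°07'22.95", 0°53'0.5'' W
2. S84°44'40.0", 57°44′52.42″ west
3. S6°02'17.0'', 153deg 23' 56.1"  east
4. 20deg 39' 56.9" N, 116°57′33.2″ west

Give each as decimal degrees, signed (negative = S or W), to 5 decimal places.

1. 76.12304, -0.88347
2. -84.74444, -57.74789
3. -6.03806, 153.39892
4. 20.66581, -116.95922

Point 1:
  Lat: 76 + 7/60 + 22.95/3600 = 76.123042
  N → positive
  Longitude: 0 + 53/60 + 0.5/3600 = 0.883472
  W → negative
Point 2:
  φ: 84° + 44/60 + 40/3600 = 84 + 0.733333 + 0.011111 = 84.744444
  hemisphere S, so the sign is −
  λ: 57° + 44/60 + 52.42/3600 = 57 + 0.733333 + 0.014561 = 57.747894
  W ⇒ negate
Point 3:
  Lat: 6° + 2/60 + 17/3600 = 6 + 0.033333 + 0.004722 = 6.038056
  S → negative
  Lon: 23′ + 56.1″ = 23.93500′; 153 + 23.93500/60 = 153.398917
  E → positive
Point 4:
  φ: 20 + 39/60 + 56.9/3600 = 20.665806
  N ⇒ keep positive
  Lon: 116 + 57/60 + 33.2/3600 = 116.959222
  hemisphere W, so the sign is −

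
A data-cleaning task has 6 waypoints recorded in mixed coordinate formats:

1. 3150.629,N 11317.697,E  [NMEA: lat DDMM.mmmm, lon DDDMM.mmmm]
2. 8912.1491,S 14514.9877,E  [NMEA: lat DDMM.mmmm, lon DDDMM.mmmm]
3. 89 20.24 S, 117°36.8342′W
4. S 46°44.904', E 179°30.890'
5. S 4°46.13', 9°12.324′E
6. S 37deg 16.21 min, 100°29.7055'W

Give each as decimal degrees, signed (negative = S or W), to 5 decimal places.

Point 1:
  Lat: degrees = first 2 digits = 31, minutes = 50.629; 31 + 50.629/60 = 31.843817
  N → positive
  Lon: degrees = first 3 digits = 113, minutes = 17.697; 113 + 17.697/60 = 113.294950
  E ⇒ keep positive
Point 2:
  Lat: degrees = first 2 digits = 89, minutes = 12.1491; 89 + 12.1491/60 = 89.202485
  hemisphere S, so the sign is −
  Longitude: split at 3 digits → 145° and 14.9877′; 145 + 14.9877/60 = 145.249795
  E ⇒ keep positive
Point 3:
  φ: 20.24′ = 0.337333°; total 89.337333
  S ⇒ negate
  Longitude: 36.8342′ = 0.613903°; total 117.613903
  W → negative
Point 4:
  φ: 46 + 44.904/60 = 46.748400
  S → negative
  Longitude: 179 + 30.89/60 = 179.514833
  E → positive
Point 5:
  Lat: 46.13′ = 0.768833°; total 4.768833
  hemisphere S, so the sign is −
  λ: 9 + 12.324/60 = 9.205400
  E → positive
Point 6:
  φ: 16.21′ = 0.270167°; total 37.270167
  hemisphere S, so the sign is −
  Longitude: 100 + 29.7055/60 = 100.495092
  hemisphere W, so the sign is −

1. 31.84382, 113.29495
2. -89.20249, 145.24980
3. -89.33733, -117.61390
4. -46.74840, 179.51483
5. -4.76883, 9.20540
6. -37.27017, -100.49509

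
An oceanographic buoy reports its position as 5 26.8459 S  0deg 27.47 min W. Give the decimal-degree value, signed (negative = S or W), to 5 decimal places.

-5.44743, -0.45783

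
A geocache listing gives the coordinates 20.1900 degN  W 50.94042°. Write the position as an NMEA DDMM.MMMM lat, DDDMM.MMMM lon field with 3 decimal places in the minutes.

Latitude: 20° + 0.190000 × 60 = 20° 11.40000′
Lon: 50° + 0.940420 × 60 = 50° 56.42520′

2011.400,N / 05056.425,W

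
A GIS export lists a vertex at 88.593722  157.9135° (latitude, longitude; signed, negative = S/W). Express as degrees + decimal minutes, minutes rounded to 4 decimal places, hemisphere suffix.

φ: fractional part 0.593722 → 35.623320 minutes
Longitude: fractional part 0.913500 → 54.810000 minutes

88° 35.6233′ N, 157° 54.8100′ E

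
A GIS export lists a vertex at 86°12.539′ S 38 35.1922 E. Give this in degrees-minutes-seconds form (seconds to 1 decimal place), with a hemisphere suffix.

86°12′32.3″ S, 38°35′11.5″ E

Lat: 12.53900′ → 12′ and 0.53900 × 60 = 32.340″
Longitude: fractional minutes 0.19220 × 60 = 11.532″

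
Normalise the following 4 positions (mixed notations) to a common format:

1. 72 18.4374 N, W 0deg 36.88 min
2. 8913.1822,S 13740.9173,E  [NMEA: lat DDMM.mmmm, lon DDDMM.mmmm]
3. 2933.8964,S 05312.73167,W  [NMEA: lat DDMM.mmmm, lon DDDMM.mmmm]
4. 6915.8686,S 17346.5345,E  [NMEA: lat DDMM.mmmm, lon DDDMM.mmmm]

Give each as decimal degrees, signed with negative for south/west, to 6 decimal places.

1. 72.307290, -0.614667
2. -89.219703, 137.681955
3. -29.564940, -53.212195
4. -69.264477, 173.775575

Point 1:
  φ: 18.4374′ = 0.307290°; total 72.3072900
  N → positive
  Lon: 0 + 36.88/60 = 0.6146667
  hemisphere W, so the sign is −
Point 2:
  Lat: degrees = first 2 digits = 89, minutes = 13.1822; 89 + 13.1822/60 = 89.2197033
  hemisphere S, so the sign is −
  Lon: degrees = first 3 digits = 137, minutes = 40.9173; 137 + 40.9173/60 = 137.6819550
  E → positive
Point 3:
  Latitude: degrees = first 2 digits = 29, minutes = 33.8964; 29 + 33.8964/60 = 29.5649400
  S → negative
  Longitude: degrees = first 3 digits = 53, minutes = 12.73167; 53 + 12.73167/60 = 53.2121945
  hemisphere W, so the sign is −
Point 4:
  Lat: split at 2 digits → 69° and 15.8686′; 69 + 15.8686/60 = 69.2644767
  S ⇒ negate
  Longitude: degrees = first 3 digits = 173, minutes = 46.5345; 173 + 46.5345/60 = 173.7755750
  E ⇒ keep positive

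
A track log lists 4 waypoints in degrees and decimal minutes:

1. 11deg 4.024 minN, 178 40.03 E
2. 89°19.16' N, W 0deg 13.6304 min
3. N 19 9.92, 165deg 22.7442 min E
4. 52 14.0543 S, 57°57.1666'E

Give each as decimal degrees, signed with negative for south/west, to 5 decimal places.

1. 11.06707, 178.66717
2. 89.31933, -0.22717
3. 19.16533, 165.37907
4. -52.23424, 57.95278

Point 1:
  Lat: 4.024′ = 0.067067°; total 11.067067
  N → positive
  Lon: 178 + 40.03/60 = 178.667167
  E → positive
Point 2:
  Lat: 89 + 19.16/60 = 89.319333
  N → positive
  Longitude: 13.6304′ = 0.227173°; total 0.227173
  hemisphere W, so the sign is −
Point 3:
  φ: 19 + 9.92/60 = 19.165333
  N → positive
  Lon: 22.7442′ = 0.379070°; total 165.379070
  E ⇒ keep positive
Point 4:
  φ: 14.0543′ = 0.234238°; total 52.234238
  S → negative
  Longitude: 57.1666′ = 0.952777°; total 57.952777
  E → positive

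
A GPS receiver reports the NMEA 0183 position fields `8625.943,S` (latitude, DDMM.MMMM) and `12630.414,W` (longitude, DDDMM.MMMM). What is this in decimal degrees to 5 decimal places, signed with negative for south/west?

-86.43238, -126.50690

φ: degrees = first 2 digits = 86, minutes = 25.943; 86 + 25.943/60 = 86.432383
S ⇒ negate
Longitude: degrees = first 3 digits = 126, minutes = 30.414; 126 + 30.414/60 = 126.506900
W → negative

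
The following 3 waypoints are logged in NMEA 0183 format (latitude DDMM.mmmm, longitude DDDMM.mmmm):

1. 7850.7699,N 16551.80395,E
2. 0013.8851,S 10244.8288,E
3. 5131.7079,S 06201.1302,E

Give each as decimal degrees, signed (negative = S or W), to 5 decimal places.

1. 78.84617, 165.86340
2. -0.23142, 102.74715
3. -51.52847, 62.01884

Point 1:
  φ: degrees = first 2 digits = 78, minutes = 50.7699; 78 + 50.7699/60 = 78.846165
  N → positive
  Lon: degrees = first 3 digits = 165, minutes = 51.80395; 165 + 51.80395/60 = 165.863399
  E ⇒ keep positive
Point 2:
  φ: degrees = first 2 digits = 0, minutes = 13.8851; 0 + 13.8851/60 = 0.231418
  hemisphere S, so the sign is −
  Longitude: degrees = first 3 digits = 102, minutes = 44.8288; 102 + 44.8288/60 = 102.747147
  E → positive
Point 3:
  Lat: split at 2 digits → 51° and 31.7079′; 51 + 31.7079/60 = 51.528465
  hemisphere S, so the sign is −
  Longitude: split at 3 digits → 062° and 1.1302′; 62 + 1.1302/60 = 62.018837
  E → positive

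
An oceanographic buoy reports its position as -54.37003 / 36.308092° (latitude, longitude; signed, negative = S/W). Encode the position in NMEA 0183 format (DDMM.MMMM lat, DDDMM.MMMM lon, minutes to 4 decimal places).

5422.2018,S / 03618.4855,E

Latitude is negative → S; |value| = 54.370030
φ: 54° + 0.370030 × 60 = 54° 22.201800′
Lon: minutes = (36.308092 − 36) × 60 = 18.485520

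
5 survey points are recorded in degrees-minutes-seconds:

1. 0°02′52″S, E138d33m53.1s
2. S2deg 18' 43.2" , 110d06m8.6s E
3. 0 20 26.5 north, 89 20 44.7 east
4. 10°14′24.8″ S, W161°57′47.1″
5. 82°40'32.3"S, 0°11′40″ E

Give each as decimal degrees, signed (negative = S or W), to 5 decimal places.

Point 1:
  φ: 0 + 2/60 + 52/3600 = 0.047778
  S ⇒ negate
  Longitude: 33′ + 53.1″ = 33.88500′; 138 + 33.88500/60 = 138.564750
  E → positive
Point 2:
  φ: 18′ + 43.2″ = 18.72000′; 2 + 18.72000/60 = 2.312000
  hemisphere S, so the sign is −
  Longitude: 110° + 6/60 + 8.6/3600 = 110 + 0.100000 + 0.002389 = 110.102389
  E → positive
Point 3:
  Lat: 20′ + 26.5″ = 20.44167′; 0 + 20.44167/60 = 0.340694
  N → positive
  Lon: 89 + 20/60 + 44.7/3600 = 89.345750
  E ⇒ keep positive
Point 4:
  Latitude: 10° + 14/60 + 24.8/3600 = 10 + 0.233333 + 0.006889 = 10.240222
  hemisphere S, so the sign is −
  Lon: 57′ + 47.1″ = 57.78500′; 161 + 57.78500/60 = 161.963083
  hemisphere W, so the sign is −
Point 5:
  Latitude: 82 + 40/60 + 32.3/3600 = 82.675639
  S → negative
  Longitude: 0 + 11/60 + 40/3600 = 0.194444
  E ⇒ keep positive

1. -0.04778, 138.56475
2. -2.31200, 110.10239
3. 0.34069, 89.34575
4. -10.24022, -161.96308
5. -82.67564, 0.19444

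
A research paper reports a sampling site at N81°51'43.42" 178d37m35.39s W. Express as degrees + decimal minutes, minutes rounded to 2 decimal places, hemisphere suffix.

81° 51.72′ N, 178° 37.59′ W

Latitude: seconds/60 = 0.72367; minutes = 51 + 0.72367 = 51.7237
λ: 37 + 35.39/60 = 37.5898′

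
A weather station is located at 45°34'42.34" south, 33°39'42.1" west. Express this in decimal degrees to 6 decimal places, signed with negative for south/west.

-45.578428, -33.661694

φ: 45 + 34/60 + 42.34/3600 = 45.5784278
hemisphere S, so the sign is −
Lon: 33 + 39/60 + 42.1/3600 = 33.6616944
W ⇒ negate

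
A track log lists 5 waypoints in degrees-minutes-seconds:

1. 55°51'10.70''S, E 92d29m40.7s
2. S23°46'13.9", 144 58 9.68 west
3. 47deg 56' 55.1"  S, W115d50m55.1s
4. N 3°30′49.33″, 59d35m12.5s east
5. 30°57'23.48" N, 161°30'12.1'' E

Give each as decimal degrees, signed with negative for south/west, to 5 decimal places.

1. -55.85297, 92.49464
2. -23.77053, -144.96936
3. -47.94864, -115.84864
4. 3.51370, 59.58681
5. 30.95652, 161.50336

Point 1:
  φ: 51′ + 10.7″ = 51.17833′; 55 + 51.17833/60 = 55.852972
  hemisphere S, so the sign is −
  Longitude: 29′ + 40.7″ = 29.67833′; 92 + 29.67833/60 = 92.494639
  E → positive
Point 2:
  Lat: 23 + 46/60 + 13.9/3600 = 23.770528
  S → negative
  λ: 58′ + 9.68″ = 58.16133′; 144 + 58.16133/60 = 144.969356
  W → negative
Point 3:
  φ: 47° + 56/60 + 55.1/3600 = 47 + 0.933333 + 0.015306 = 47.948639
  S → negative
  Longitude: 115 + 50/60 + 55.1/3600 = 115.848639
  W → negative
Point 4:
  Lat: 30′ + 49.33″ = 30.82217′; 3 + 30.82217/60 = 3.513703
  N ⇒ keep positive
  Lon: 59 + 35/60 + 12.5/3600 = 59.586806
  E → positive
Point 5:
  Latitude: 30° + 57/60 + 23.48/3600 = 30 + 0.950000 + 0.006522 = 30.956522
  N ⇒ keep positive
  Lon: 161 + 30/60 + 12.1/3600 = 161.503361
  E → positive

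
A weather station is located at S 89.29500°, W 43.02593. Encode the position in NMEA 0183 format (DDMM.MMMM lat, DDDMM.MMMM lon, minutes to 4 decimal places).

8917.7000,S / 04301.5558,W

Latitude: fractional part 0.295000 → 17.700000 minutes
Lon: 43° + 0.025930 × 60 = 43° 1.555800′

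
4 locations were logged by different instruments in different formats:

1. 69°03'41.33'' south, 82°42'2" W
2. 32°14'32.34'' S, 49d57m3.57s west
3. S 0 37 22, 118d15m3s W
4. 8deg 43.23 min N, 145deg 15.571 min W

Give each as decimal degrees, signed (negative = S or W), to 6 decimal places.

1. -69.061481, -82.700556
2. -32.242317, -49.950992
3. -0.622778, -118.250833
4. 8.720500, -145.259517

Point 1:
  Lat: 69 + 3/60 + 41.33/3600 = 69.0614806
  hemisphere S, so the sign is −
  Lon: 82° + 42/60 + 2/3600 = 82 + 0.700000 + 0.000556 = 82.7005556
  hemisphere W, so the sign is −
Point 2:
  Lat: 14′ + 32.34″ = 14.53900′; 32 + 14.53900/60 = 32.2423167
  S → negative
  Longitude: 49 + 57/60 + 3.57/3600 = 49.9509917
  W ⇒ negate
Point 3:
  Lat: 0 + 37/60 + 22/3600 = 0.6227778
  S → negative
  λ: 15′ + 3″ = 15.05000′; 118 + 15.05000/60 = 118.2508333
  hemisphere W, so the sign is −
Point 4:
  φ: 43.23′ = 0.720500°; total 8.7205000
  N ⇒ keep positive
  Longitude: 145 + 15.571/60 = 145.2595167
  W → negative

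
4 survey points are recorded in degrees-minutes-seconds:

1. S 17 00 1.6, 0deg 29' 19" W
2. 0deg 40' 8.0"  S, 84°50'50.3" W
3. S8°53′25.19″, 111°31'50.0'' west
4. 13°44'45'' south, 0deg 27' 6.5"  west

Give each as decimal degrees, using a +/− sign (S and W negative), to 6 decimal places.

1. -17.000444, -0.488611
2. -0.668889, -84.847306
3. -8.890331, -111.530556
4. -13.745833, -0.451806

Point 1:
  Latitude: 17° + 0/60 + 1.6/3600 = 17 + 0.000000 + 0.000444 = 17.0004444
  S → negative
  Lon: 0 + 29/60 + 19/3600 = 0.4886111
  W ⇒ negate
Point 2:
  φ: 0° + 40/60 + 8/3600 = 0 + 0.666667 + 0.002222 = 0.6688889
  hemisphere S, so the sign is −
  Longitude: 50′ + 50.3″ = 50.83833′; 84 + 50.83833/60 = 84.8473056
  hemisphere W, so the sign is −
Point 3:
  Lat: 8 + 53/60 + 25.19/3600 = 8.8903306
  S → negative
  Lon: 111 + 31/60 + 50/3600 = 111.5305556
  hemisphere W, so the sign is −
Point 4:
  Lat: 44′ + 45″ = 44.75000′; 13 + 44.75000/60 = 13.7458333
  S ⇒ negate
  λ: 0 + 27/60 + 6.5/3600 = 0.4518056
  hemisphere W, so the sign is −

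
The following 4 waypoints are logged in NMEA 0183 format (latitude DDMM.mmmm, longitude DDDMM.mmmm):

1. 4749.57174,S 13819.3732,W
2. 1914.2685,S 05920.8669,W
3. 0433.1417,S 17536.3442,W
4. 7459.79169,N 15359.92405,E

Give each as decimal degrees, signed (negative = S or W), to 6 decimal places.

1. -47.826196, -138.322887
2. -19.237808, -59.347782
3. -4.552362, -175.605737
4. 74.996528, 153.998734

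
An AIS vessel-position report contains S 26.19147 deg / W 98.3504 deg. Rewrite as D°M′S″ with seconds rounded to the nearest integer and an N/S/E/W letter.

26°11′29″ S, 98°21′1″ W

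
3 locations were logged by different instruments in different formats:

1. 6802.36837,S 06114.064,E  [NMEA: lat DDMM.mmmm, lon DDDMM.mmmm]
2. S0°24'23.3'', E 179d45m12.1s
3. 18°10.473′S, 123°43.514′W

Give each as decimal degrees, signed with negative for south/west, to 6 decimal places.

1. -68.039473, 61.234400
2. -0.406472, 179.753361
3. -18.174550, -123.725233

Point 1:
  φ: degrees = first 2 digits = 68, minutes = 2.36837; 68 + 2.36837/60 = 68.0394728
  hemisphere S, so the sign is −
  λ: degrees = first 3 digits = 61, minutes = 14.064; 61 + 14.064/60 = 61.2344000
  E ⇒ keep positive
Point 2:
  φ: 0 + 24/60 + 23.3/3600 = 0.4064722
  S ⇒ negate
  Longitude: 179 + 45/60 + 12.1/3600 = 179.7533611
  E → positive
Point 3:
  Lat: 18 + 10.473/60 = 18.1745500
  hemisphere S, so the sign is −
  Lon: 123 + 43.514/60 = 123.7252333
  hemisphere W, so the sign is −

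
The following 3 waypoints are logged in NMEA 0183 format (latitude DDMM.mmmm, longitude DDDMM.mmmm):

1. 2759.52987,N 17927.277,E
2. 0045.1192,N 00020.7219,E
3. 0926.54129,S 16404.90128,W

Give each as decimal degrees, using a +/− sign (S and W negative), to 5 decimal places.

1. 27.99216, 179.45462
2. 0.75199, 0.34537
3. -9.44235, -164.08169

Point 1:
  Latitude: degrees = first 2 digits = 27, minutes = 59.52987; 27 + 59.52987/60 = 27.992165
  N → positive
  λ: split at 3 digits → 179° and 27.277′; 179 + 27.277/60 = 179.454617
  E ⇒ keep positive
Point 2:
  Lat: split at 2 digits → 00° and 45.1192′; 0 + 45.1192/60 = 0.751987
  N ⇒ keep positive
  Lon: split at 3 digits → 000° and 20.7219′; 0 + 20.7219/60 = 0.345365
  E ⇒ keep positive
Point 3:
  φ: split at 2 digits → 09° and 26.54129′; 9 + 26.54129/60 = 9.442355
  hemisphere S, so the sign is −
  Lon: degrees = first 3 digits = 164, minutes = 4.90128; 164 + 4.90128/60 = 164.081688
  W ⇒ negate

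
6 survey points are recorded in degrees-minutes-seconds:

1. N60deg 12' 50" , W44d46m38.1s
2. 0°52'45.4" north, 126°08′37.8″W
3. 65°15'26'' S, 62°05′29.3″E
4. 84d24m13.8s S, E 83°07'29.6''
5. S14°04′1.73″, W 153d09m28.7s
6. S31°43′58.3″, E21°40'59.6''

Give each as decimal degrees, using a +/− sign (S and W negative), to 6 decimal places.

Point 1:
  Lat: 60 + 12/60 + 50/3600 = 60.2138889
  N → positive
  Lon: 44° + 46/60 + 38.1/3600 = 44 + 0.766667 + 0.010583 = 44.7772500
  W → negative
Point 2:
  Lat: 0° + 52/60 + 45.4/3600 = 0 + 0.866667 + 0.012611 = 0.8792778
  N ⇒ keep positive
  Lon: 126° + 8/60 + 37.8/3600 = 126 + 0.133333 + 0.010500 = 126.1438333
  W → negative
Point 3:
  Latitude: 15′ + 26″ = 15.43333′; 65 + 15.43333/60 = 65.2572222
  S ⇒ negate
  Lon: 5′ + 29.3″ = 5.48833′; 62 + 5.48833/60 = 62.0914722
  E → positive
Point 4:
  Lat: 84 + 24/60 + 13.8/3600 = 84.4038333
  S ⇒ negate
  Longitude: 83° + 7/60 + 29.6/3600 = 83 + 0.116667 + 0.008222 = 83.1248889
  E ⇒ keep positive
Point 5:
  Lat: 14 + 4/60 + 1.73/3600 = 14.0671472
  S → negative
  λ: 9′ + 28.7″ = 9.47833′; 153 + 9.47833/60 = 153.1579722
  W ⇒ negate
Point 6:
  φ: 31° + 43/60 + 58.3/3600 = 31 + 0.716667 + 0.016194 = 31.7328611
  hemisphere S, so the sign is −
  Lon: 21 + 40/60 + 59.6/3600 = 21.6832222
  E ⇒ keep positive

1. 60.213889, -44.777250
2. 0.879278, -126.143833
3. -65.257222, 62.091472
4. -84.403833, 83.124889
5. -14.067147, -153.157972
6. -31.732861, 21.683222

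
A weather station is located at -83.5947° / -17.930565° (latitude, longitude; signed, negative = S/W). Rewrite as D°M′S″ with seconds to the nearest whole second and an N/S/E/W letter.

Latitude is negative → S; |value| = 83.594700
Latitude: whole degrees 83; 35.68200′ → 35′ and 40.92″
Longitude is negative → W; |value| = 17.930565
Lon: whole degrees 17; 55.83390′ → 55′ and 50.03″

83°35′41″ S, 17°55′50″ W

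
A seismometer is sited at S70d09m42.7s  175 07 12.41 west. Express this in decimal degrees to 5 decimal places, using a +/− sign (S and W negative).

-70.16186, -175.12011

φ: 9′ + 42.7″ = 9.71167′; 70 + 9.71167/60 = 70.161861
hemisphere S, so the sign is −
λ: 175 + 7/60 + 12.41/3600 = 175.120114
W → negative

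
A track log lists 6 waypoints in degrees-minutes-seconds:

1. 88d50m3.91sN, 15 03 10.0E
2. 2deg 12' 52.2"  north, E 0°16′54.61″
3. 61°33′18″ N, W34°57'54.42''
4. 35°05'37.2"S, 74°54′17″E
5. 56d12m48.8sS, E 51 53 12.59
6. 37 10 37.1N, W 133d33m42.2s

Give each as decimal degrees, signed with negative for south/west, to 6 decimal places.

1. 88.834419, 15.052778
2. 2.214500, 0.281836
3. 61.555000, -34.965117
4. -35.093667, 74.904722
5. -56.213556, 51.886831
6. 37.176972, -133.561722

Point 1:
  Lat: 50′ + 3.91″ = 50.06517′; 88 + 50.06517/60 = 88.8344194
  N → positive
  λ: 15 + 3/60 + 10/3600 = 15.0527778
  E ⇒ keep positive
Point 2:
  Latitude: 2 + 12/60 + 52.2/3600 = 2.2145000
  N ⇒ keep positive
  λ: 16′ + 54.61″ = 16.91017′; 0 + 16.91017/60 = 0.2818361
  E → positive
Point 3:
  Lat: 61 + 33/60 + 18/3600 = 61.5550000
  N ⇒ keep positive
  λ: 57′ + 54.42″ = 57.90700′; 34 + 57.90700/60 = 34.9651167
  W → negative
Point 4:
  Latitude: 35 + 5/60 + 37.2/3600 = 35.0936667
  S ⇒ negate
  λ: 74° + 54/60 + 17/3600 = 74 + 0.900000 + 0.004722 = 74.9047222
  E → positive
Point 5:
  Latitude: 56 + 12/60 + 48.8/3600 = 56.2135556
  S ⇒ negate
  λ: 53′ + 12.59″ = 53.20983′; 51 + 53.20983/60 = 51.8868306
  E → positive
Point 6:
  φ: 10′ + 37.1″ = 10.61833′; 37 + 10.61833/60 = 37.1769722
  N ⇒ keep positive
  Longitude: 133° + 33/60 + 42.2/3600 = 133 + 0.550000 + 0.011722 = 133.5617222
  hemisphere W, so the sign is −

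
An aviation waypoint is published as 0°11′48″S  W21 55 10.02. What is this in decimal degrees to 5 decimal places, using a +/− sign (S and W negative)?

Latitude: 0° + 11/60 + 48/3600 = 0 + 0.183333 + 0.013333 = 0.196667
S ⇒ negate
λ: 21° + 55/60 + 10.02/3600 = 21 + 0.916667 + 0.002783 = 21.919450
W ⇒ negate

-0.19667, -21.91945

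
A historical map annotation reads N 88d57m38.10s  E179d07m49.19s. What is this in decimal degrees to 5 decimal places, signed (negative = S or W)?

φ: 88 + 57/60 + 38.1/3600 = 88.960583
N → positive
Lon: 179° + 7/60 + 49.19/3600 = 179 + 0.116667 + 0.013664 = 179.130331
E ⇒ keep positive

88.96058, 179.13033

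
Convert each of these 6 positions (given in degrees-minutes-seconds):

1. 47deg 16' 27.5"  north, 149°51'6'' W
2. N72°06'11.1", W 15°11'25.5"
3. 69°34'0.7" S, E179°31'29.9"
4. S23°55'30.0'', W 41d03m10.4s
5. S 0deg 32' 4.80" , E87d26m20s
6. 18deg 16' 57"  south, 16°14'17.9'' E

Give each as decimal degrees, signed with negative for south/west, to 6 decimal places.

Point 1:
  Lat: 16′ + 27.5″ = 16.45833′; 47 + 16.45833/60 = 47.2743056
  N → positive
  λ: 149° + 51/60 + 6/3600 = 149 + 0.850000 + 0.001667 = 149.8516667
  W → negative
Point 2:
  Lat: 6′ + 11.1″ = 6.18500′; 72 + 6.18500/60 = 72.1030833
  N ⇒ keep positive
  Lon: 15 + 11/60 + 25.5/3600 = 15.1904167
  W → negative
Point 3:
  Latitude: 69° + 34/60 + 0.7/3600 = 69 + 0.566667 + 0.000194 = 69.5668611
  S → negative
  λ: 31′ + 29.9″ = 31.49833′; 179 + 31.49833/60 = 179.5249722
  E → positive
Point 4:
  Latitude: 23 + 55/60 + 30/3600 = 23.9250000
  S → negative
  Lon: 41 + 3/60 + 10.4/3600 = 41.0528889
  hemisphere W, so the sign is −
Point 5:
  φ: 0 + 32/60 + 4.8/3600 = 0.5346667
  hemisphere S, so the sign is −
  Lon: 87 + 26/60 + 20/3600 = 87.4388889
  E → positive
Point 6:
  Latitude: 18° + 16/60 + 57/3600 = 18 + 0.266667 + 0.015833 = 18.2825000
  S ⇒ negate
  λ: 16 + 14/60 + 17.9/3600 = 16.2383056
  E → positive

1. 47.274306, -149.851667
2. 72.103083, -15.190417
3. -69.566861, 179.524972
4. -23.925000, -41.052889
5. -0.534667, 87.438889
6. -18.282500, 16.238306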